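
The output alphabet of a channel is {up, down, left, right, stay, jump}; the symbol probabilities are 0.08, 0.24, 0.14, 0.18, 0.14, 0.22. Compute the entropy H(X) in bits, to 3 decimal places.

H = −Σ pᵢ log₂ pᵢ.
−0.08·log₂(0.08) = 0.2915
−0.24·log₂(0.24) = 0.4941
−0.14·log₂(0.14) = 0.3971
−0.18·log₂(0.18) = 0.4453
−0.14·log₂(0.14) = 0.3971
−0.22·log₂(0.22) = 0.4806
Sum ≈ 2.5057 → 2.506 bits.

2.506 bits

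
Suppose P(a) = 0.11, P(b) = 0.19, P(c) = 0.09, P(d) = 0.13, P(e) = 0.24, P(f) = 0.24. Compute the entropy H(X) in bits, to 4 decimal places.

H = −Σ pᵢ log₂ pᵢ.
−0.11·log₂(0.11) = 0.3503
−0.19·log₂(0.19) = 0.4552
−0.09·log₂(0.09) = 0.3127
−0.13·log₂(0.13) = 0.3826
−0.24·log₂(0.24) = 0.4941
−0.24·log₂(0.24) = 0.4941
Sum ≈ 2.4891 → 2.4891 bits.

2.4891 bits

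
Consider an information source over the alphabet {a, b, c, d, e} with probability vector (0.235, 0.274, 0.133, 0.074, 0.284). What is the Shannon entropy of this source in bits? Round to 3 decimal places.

2.184 bits

H = −Σ pᵢ log₂ pᵢ.
−0.235·log₂(0.235) = 0.4910
−0.274·log₂(0.274) = 0.5118
−0.133·log₂(0.133) = 0.3871
−0.074·log₂(0.074) = 0.2780
−0.284·log₂(0.284) = 0.5158
Sum ≈ 2.1836 → 2.184 bits.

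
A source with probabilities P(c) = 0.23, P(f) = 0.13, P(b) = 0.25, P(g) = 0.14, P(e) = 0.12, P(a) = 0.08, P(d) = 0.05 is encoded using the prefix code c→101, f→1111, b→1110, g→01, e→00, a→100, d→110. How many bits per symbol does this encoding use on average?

3.12 bits/symbol

L̄ = Σ pᵢ·ℓᵢ = 0.23·3 + 0.13·4 + 0.25·4 + 0.14·2 + 0.12·2 + 0.08·3 + 0.05·3 = 3.12 bits/symbol.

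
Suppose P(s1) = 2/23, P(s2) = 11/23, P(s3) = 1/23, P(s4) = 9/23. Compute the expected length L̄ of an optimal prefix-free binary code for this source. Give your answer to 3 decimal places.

1.652 bits/symbol

Repeatedly combine the two least-probable nodes; the expected code length is the sum of the merged weights.
merge 1/23 + 2/23 → 3/23
merge 3/23 + 9/23 → 12/23
merge 11/23 + 12/23 → 1
L = 3/23 + 12/23 + 1 = 38/23 ≈ 1.652 bits/symbol.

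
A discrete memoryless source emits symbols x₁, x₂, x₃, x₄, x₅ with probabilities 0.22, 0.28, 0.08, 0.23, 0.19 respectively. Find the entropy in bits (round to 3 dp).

2.229 bits

H = −Σ pᵢ log₂ pᵢ.
−0.22·log₂(0.22) = 0.4806
−0.28·log₂(0.28) = 0.5142
−0.08·log₂(0.08) = 0.2915
−0.23·log₂(0.23) = 0.4877
−0.19·log₂(0.19) = 0.4552
Sum ≈ 2.2292 → 2.229 bits.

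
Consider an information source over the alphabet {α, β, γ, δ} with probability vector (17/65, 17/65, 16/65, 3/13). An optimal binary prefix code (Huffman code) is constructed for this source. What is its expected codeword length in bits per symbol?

2 bits/symbol

Repeatedly combine the two least-probable nodes; the expected code length is the sum of the merged weights.
merge 3/13 + 16/65 → 31/65
merge 17/65 + 17/65 → 34/65
merge 31/65 + 34/65 → 1
L = 31/65 + 34/65 + 1 = 2 bits/symbol.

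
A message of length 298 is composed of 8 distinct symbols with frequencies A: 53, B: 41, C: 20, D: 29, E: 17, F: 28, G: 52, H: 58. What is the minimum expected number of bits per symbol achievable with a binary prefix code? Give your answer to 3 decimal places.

2.930 bits/symbol

Probabilities are the counts divided by 298.
Repeatedly combine the two least-probable nodes; the expected code length is the sum of the merged weights.
merge 17/298 + 10/149 → 37/298
merge 14/149 + 29/298 → 57/298
merge 37/298 + 41/298 → 39/149
merge 26/149 + 53/298 → 105/298
merge 57/298 + 29/149 → 115/298
merge 39/149 + 105/298 → 183/298
merge 115/298 + 183/298 → 1
L = 37/298 + 57/298 + 39/149 + 105/298 + 115/298 + 183/298 + 1 = 873/298 ≈ 2.930 bits/symbol.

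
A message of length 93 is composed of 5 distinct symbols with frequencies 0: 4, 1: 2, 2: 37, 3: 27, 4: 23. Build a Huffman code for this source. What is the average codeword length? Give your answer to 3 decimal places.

Probabilities are the counts divided by 93.
Repeatedly combine the two least-probable nodes; the expected code length is the sum of the merged weights.
merge 2/93 + 4/93 → 2/31
merge 2/31 + 23/93 → 29/93
merge 9/31 + 29/93 → 56/93
merge 37/93 + 56/93 → 1
L = 2/31 + 29/93 + 56/93 + 1 = 184/93 ≈ 1.978 bits/symbol.

1.978 bits/symbol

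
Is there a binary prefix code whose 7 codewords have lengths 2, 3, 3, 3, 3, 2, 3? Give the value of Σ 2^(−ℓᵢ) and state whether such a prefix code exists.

With common denominator 2^3 = 8: Σ 2^(−ℓᵢ) = 2/8 + 1/8 + 1/8 + 1/8 + 1/8 + 2/8 + 1/8 = 9/8 = 1.125.
Kraft's inequality requires Σ ≤ 1; here Σ = 1.125 > 1, so no such prefix code exists.

1.125; no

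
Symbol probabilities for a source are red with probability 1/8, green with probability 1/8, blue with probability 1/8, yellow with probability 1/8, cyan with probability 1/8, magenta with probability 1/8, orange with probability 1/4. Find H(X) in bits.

Each probability is a power of 1/2, so log₂(1/p) is an integer.
H = Σ p·log₂(1/p) = 1/8·3 + 1/8·3 + 1/8·3 + 1/8·3 + 1/8·3 + 1/8·3 + 1/4·2 = 2.75 bits.

2.75 bits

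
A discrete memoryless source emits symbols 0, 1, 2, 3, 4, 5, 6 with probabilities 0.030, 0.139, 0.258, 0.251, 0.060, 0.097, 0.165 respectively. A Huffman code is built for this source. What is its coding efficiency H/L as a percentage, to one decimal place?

98.8%

Entropy H = −Σ p log₂ p ≈ 2.5512 bits.
Huffman merges: 3/100+3/50→9/100; 9/100+97/1000→187/1000; 139/1000+33/200→38/125; 187/1000+251/1000→219/500; 129/500+38/125→281/500; 219/500+281/500→1. L = 2581/1000 ≈ 2.5810.
Efficiency = H/L = 2.5512/2.5810 = 98.8%.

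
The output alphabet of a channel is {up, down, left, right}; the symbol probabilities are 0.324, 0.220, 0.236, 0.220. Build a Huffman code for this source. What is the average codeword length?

2 bits/symbol

Repeatedly combine the two least-probable nodes; the expected code length is the sum of the merged weights.
merge 11/50 + 11/50 → 11/25
merge 59/250 + 81/250 → 14/25
merge 11/25 + 14/25 → 1
L = 11/25 + 14/25 + 1 = 2 bits/symbol.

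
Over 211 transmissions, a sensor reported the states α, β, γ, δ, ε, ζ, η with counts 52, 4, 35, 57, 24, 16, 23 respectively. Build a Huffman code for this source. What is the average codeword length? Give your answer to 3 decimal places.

2.578 bits/symbol

Probabilities are the counts divided by 211.
Repeatedly combine the two least-probable nodes; the expected code length is the sum of the merged weights.
merge 4/211 + 16/211 → 20/211
merge 20/211 + 23/211 → 43/211
merge 24/211 + 35/211 → 59/211
merge 43/211 + 52/211 → 95/211
merge 57/211 + 59/211 → 116/211
merge 95/211 + 116/211 → 1
L = 20/211 + 43/211 + 59/211 + 95/211 + 116/211 + 1 = 544/211 ≈ 2.578 bits/symbol.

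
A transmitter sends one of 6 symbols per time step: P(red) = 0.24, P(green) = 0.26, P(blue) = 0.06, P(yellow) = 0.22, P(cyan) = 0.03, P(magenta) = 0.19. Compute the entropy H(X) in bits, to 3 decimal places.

2.331 bits

H = −Σ pᵢ log₂ pᵢ.
−0.24·log₂(0.24) = 0.4941
−0.26·log₂(0.26) = 0.5053
−0.06·log₂(0.06) = 0.2435
−0.22·log₂(0.22) = 0.4806
−0.03·log₂(0.03) = 0.1518
−0.19·log₂(0.19) = 0.4552
Sum ≈ 2.3305 → 2.331 bits.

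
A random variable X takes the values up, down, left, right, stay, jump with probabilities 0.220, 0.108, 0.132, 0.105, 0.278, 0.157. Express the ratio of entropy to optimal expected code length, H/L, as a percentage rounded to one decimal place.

99.4%

Entropy H = −Σ p log₂ p ≈ 2.4872 bits.
Huffman merges: 21/200+27/250→213/1000; 33/250+157/1000→289/1000; 213/1000+11/50→433/1000; 139/500+289/1000→567/1000; 433/1000+567/1000→1. L = 1251/500 ≈ 2.5020.
Efficiency = H/L = 2.4872/2.5020 = 99.4%.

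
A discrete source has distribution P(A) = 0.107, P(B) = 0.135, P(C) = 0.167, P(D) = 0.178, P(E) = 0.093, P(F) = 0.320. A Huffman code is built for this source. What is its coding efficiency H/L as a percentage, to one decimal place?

98.1%

Entropy H = −Σ p log₂ p ≈ 2.4542 bits.
Huffman merges: 93/1000+107/1000→1/5; 27/200+167/1000→151/500; 89/500+1/5→189/500; 151/500+8/25→311/500; 189/500+311/500→1. L = 1251/500 ≈ 2.5020.
Efficiency = H/L = 2.4542/2.5020 = 98.1%.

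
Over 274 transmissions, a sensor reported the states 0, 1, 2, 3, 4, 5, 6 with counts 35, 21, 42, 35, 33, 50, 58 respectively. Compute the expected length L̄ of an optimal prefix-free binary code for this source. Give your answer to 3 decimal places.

2.788 bits/symbol

Probabilities are the counts divided by 274.
Repeatedly combine the two least-probable nodes; the expected code length is the sum of the merged weights.
merge 21/274 + 33/274 → 27/137
merge 35/274 + 35/274 → 35/137
merge 21/137 + 25/137 → 46/137
merge 27/137 + 29/137 → 56/137
merge 35/137 + 46/137 → 81/137
merge 56/137 + 81/137 → 1
L = 27/137 + 35/137 + 46/137 + 56/137 + 81/137 + 1 = 382/137 ≈ 2.788 bits/symbol.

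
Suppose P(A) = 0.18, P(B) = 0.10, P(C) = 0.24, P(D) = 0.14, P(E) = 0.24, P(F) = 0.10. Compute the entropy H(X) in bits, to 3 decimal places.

2.495 bits

H = −Σ pᵢ log₂ pᵢ.
−0.18·log₂(0.18) = 0.4453
−0.10·log₂(0.10) = 0.3322
−0.24·log₂(0.24) = 0.4941
−0.14·log₂(0.14) = 0.3971
−0.24·log₂(0.24) = 0.4941
−0.10·log₂(0.10) = 0.3322
Sum ≈ 2.4951 → 2.495 bits.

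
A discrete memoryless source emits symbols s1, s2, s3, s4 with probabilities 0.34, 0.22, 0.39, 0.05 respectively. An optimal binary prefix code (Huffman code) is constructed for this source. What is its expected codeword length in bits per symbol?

Repeatedly combine the two least-probable nodes; the expected code length is the sum of the merged weights.
merge 1/20 + 11/50 → 27/100
merge 27/100 + 17/50 → 61/100
merge 39/100 + 61/100 → 1
L = 27/100 + 61/100 + 1 = 47/25 = 1.88 bits/symbol.

1.88 bits/symbol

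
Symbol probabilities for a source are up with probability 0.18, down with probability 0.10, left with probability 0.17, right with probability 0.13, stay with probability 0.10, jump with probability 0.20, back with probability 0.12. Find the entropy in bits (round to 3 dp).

H = −Σ pᵢ log₂ pᵢ.
−0.18·log₂(0.18) = 0.4453
−0.10·log₂(0.10) = 0.3322
−0.17·log₂(0.17) = 0.4346
−0.13·log₂(0.13) = 0.3826
−0.10·log₂(0.10) = 0.3322
−0.20·log₂(0.20) = 0.4644
−0.12·log₂(0.12) = 0.3671
Sum ≈ 2.7584 → 2.758 bits.

2.758 bits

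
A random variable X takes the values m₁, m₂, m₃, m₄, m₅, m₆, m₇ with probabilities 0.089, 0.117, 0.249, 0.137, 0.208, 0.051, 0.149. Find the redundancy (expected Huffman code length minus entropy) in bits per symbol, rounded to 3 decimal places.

Entropy H = −Σ p log₂ p ≈ 2.6645 bits.
Huffman merges: 51/1000+89/1000→7/50; 117/1000+137/1000→127/500; 7/50+149/1000→289/1000; 26/125+249/1000→457/1000; 127/500+289/1000→543/1000; 457/1000+543/1000→1. L = 2683/1000 ≈ 2.6830.
L − H = 2.6830 − 2.6645 = 0.019 bits.

0.019 bits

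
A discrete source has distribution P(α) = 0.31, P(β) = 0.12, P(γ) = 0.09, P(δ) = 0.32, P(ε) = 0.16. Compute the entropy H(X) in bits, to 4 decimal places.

H = −Σ pᵢ log₂ pᵢ.
−0.31·log₂(0.31) = 0.5238
−0.12·log₂(0.12) = 0.3671
−0.09·log₂(0.09) = 0.3127
−0.32·log₂(0.32) = 0.5260
−0.16·log₂(0.16) = 0.4230
Sum ≈ 2.1526 → 2.1526 bits.

2.1526 bits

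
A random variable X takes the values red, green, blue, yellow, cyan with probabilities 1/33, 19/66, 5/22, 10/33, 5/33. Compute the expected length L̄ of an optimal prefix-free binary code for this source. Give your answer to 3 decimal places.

2.182 bits/symbol

Repeatedly combine the two least-probable nodes; the expected code length is the sum of the merged weights.
merge 1/33 + 5/33 → 2/11
merge 2/11 + 5/22 → 9/22
merge 19/66 + 10/33 → 13/22
merge 9/22 + 13/22 → 1
L = 2/11 + 9/22 + 13/22 + 1 = 24/11 ≈ 2.182 bits/symbol.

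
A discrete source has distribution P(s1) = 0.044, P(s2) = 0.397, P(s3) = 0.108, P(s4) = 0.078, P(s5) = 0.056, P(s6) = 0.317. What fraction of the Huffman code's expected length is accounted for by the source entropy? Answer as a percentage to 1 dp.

Entropy H = −Σ p log₂ p ≈ 2.1195 bits.
Huffman merges: 11/250+7/125→1/10; 39/500+1/10→89/500; 27/250+89/500→143/500; 143/500+317/1000→603/1000; 397/1000+603/1000→1. L = 2167/1000 ≈ 2.1670.
Efficiency = H/L = 2.1195/2.1670 = 97.8%.

97.8%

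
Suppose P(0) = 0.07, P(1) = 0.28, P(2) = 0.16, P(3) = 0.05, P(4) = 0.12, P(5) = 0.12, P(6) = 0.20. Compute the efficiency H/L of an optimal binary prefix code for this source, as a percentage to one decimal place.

99.3%

Entropy H = −Σ p log₂ p ≈ 2.6204 bits.
Huffman merges: 1/20+7/100→3/25; 3/25+3/25→6/25; 3/25+4/25→7/25; 1/5+6/25→11/25; 7/25+7/25→14/25; 11/25+14/25→1. L = 66/25 ≈ 2.6400.
Efficiency = H/L = 2.6204/2.6400 = 99.3%.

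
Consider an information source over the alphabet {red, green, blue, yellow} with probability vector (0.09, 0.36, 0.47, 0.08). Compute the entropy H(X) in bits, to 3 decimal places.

1.647 bits

H = −Σ pᵢ log₂ pᵢ.
−0.09·log₂(0.09) = 0.3127
−0.36·log₂(0.36) = 0.5306
−0.47·log₂(0.47) = 0.5120
−0.08·log₂(0.08) = 0.2915
Sum ≈ 1.6467 → 1.647 bits.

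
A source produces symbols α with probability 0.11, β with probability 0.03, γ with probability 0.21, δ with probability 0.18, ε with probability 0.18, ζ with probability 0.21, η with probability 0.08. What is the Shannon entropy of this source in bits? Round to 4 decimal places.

H = −Σ pᵢ log₂ pᵢ.
−0.11·log₂(0.11) = 0.3503
−0.03·log₂(0.03) = 0.1518
−0.21·log₂(0.21) = 0.4728
−0.18·log₂(0.18) = 0.4453
−0.18·log₂(0.18) = 0.4453
−0.21·log₂(0.21) = 0.4728
−0.08·log₂(0.08) = 0.2915
Sum ≈ 2.6298 → 2.6298 bits.

2.6298 bits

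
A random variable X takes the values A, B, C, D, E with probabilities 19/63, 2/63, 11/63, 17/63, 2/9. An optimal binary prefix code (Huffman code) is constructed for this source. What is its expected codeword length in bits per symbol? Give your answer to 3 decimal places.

2.206 bits/symbol

Repeatedly combine the two least-probable nodes; the expected code length is the sum of the merged weights.
merge 2/63 + 11/63 → 13/63
merge 13/63 + 2/9 → 3/7
merge 17/63 + 19/63 → 4/7
merge 3/7 + 4/7 → 1
L = 13/63 + 3/7 + 4/7 + 1 = 139/63 ≈ 2.206 bits/symbol.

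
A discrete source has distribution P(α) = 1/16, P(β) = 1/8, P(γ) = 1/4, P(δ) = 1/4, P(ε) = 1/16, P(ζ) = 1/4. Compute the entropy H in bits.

Each probability is a power of 1/2, so log₂(1/p) is an integer.
H = Σ p·log₂(1/p) = 1/16·4 + 1/8·3 + 1/4·2 + 1/4·2 + 1/16·4 + 1/4·2 = 2.375 bits.

2.375 bits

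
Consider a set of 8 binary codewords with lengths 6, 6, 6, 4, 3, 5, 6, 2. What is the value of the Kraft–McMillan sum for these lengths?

With common denominator 2^6 = 64: Σ 2^(−ℓᵢ) = 1/64 + 1/64 + 1/64 + 4/64 + 8/64 + 2/64 + 1/64 + 16/64 = 34/64 = 0.53125.

0.53125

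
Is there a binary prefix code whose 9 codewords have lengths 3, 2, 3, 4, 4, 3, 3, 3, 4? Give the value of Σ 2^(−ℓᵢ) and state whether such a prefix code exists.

1.0625; no

With common denominator 2^4 = 16: Σ 2^(−ℓᵢ) = 2/16 + 4/16 + 2/16 + 1/16 + 1/16 + 2/16 + 2/16 + 2/16 + 1/16 = 17/16 = 1.0625.
Kraft's inequality requires Σ ≤ 1; here Σ = 1.0625 > 1, so no such prefix code exists.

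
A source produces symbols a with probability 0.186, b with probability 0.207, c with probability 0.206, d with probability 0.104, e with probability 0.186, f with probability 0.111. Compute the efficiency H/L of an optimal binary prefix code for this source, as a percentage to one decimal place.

98.0%

Entropy H = −Σ p log₂ p ≈ 2.5342 bits.
Huffman merges: 13/125+111/1000→43/200; 93/500+93/500→93/250; 103/500+207/1000→413/1000; 43/200+93/250→587/1000; 413/1000+587/1000→1. L = 2587/1000 ≈ 2.5870.
Efficiency = H/L = 2.5342/2.5870 = 98.0%.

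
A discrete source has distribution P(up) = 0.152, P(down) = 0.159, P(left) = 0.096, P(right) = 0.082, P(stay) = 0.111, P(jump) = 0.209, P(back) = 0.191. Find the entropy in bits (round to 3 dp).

2.736 bits

H = −Σ pᵢ log₂ pᵢ.
−0.152·log₂(0.152) = 0.4131
−0.159·log₂(0.159) = 0.4218
−0.096·log₂(0.096) = 0.3246
−0.082·log₂(0.082) = 0.2959
−0.111·log₂(0.111) = 0.3520
−0.209·log₂(0.209) = 0.4720
−0.191·log₂(0.191) = 0.4562
Sum ≈ 2.7356 → 2.736 bits.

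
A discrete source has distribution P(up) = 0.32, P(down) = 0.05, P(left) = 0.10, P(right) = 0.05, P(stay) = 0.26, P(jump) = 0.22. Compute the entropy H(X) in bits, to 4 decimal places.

H = −Σ pᵢ log₂ pᵢ.
−0.32·log₂(0.32) = 0.5260
−0.05·log₂(0.05) = 0.2161
−0.10·log₂(0.10) = 0.3322
−0.05·log₂(0.05) = 0.2161
−0.26·log₂(0.26) = 0.5053
−0.22·log₂(0.22) = 0.4806
Sum ≈ 2.2763 → 2.2763 bits.

2.2763 bits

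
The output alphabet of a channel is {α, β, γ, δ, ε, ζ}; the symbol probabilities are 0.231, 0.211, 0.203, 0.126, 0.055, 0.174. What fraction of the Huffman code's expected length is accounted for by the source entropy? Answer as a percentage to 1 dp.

97.6%

Entropy H = −Σ p log₂ p ≈ 2.4746 bits.
Huffman merges: 11/200+63/500→181/1000; 87/500+181/1000→71/200; 203/1000+211/1000→207/500; 231/1000+71/200→293/500; 207/500+293/500→1. L = 317/125 ≈ 2.5360.
Efficiency = H/L = 2.4746/2.5360 = 97.6%.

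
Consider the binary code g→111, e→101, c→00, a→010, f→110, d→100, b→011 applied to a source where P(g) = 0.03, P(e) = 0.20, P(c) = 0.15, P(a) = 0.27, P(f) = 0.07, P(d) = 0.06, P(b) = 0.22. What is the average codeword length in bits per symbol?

2.85 bits/symbol

L̄ = Σ pᵢ·ℓᵢ = 0.03·3 + 0.20·3 + 0.15·2 + 0.27·3 + 0.07·3 + 0.06·3 + 0.22·3 = 2.85 bits/symbol.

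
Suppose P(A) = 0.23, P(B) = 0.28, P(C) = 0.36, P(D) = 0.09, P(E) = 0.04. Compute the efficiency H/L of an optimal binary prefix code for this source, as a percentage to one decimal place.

Entropy H = −Σ p log₂ p ≈ 2.0309 bits.
Huffman merges: 1/25+9/100→13/100; 13/100+23/100→9/25; 7/25+9/25→16/25; 9/25+16/25→1. L = 213/100 ≈ 2.1300.
Efficiency = H/L = 2.0309/2.1300 = 95.3%.

95.3%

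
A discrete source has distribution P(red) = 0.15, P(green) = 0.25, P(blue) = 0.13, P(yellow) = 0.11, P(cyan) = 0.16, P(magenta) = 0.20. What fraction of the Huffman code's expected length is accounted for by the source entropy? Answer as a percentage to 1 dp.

Entropy H = −Σ p log₂ p ≈ 2.5309 bits.
Huffman merges: 11/100+13/100→6/25; 3/20+4/25→31/100; 1/5+6/25→11/25; 1/4+31/100→14/25; 11/25+14/25→1. L = 51/20 ≈ 2.5500.
Efficiency = H/L = 2.5309/2.5500 = 99.3%.

99.3%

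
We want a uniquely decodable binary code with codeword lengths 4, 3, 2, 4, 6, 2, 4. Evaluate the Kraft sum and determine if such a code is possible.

0.828125; yes

With common denominator 2^6 = 64: Σ 2^(−ℓᵢ) = 4/64 + 8/64 + 16/64 + 4/64 + 1/64 + 16/64 + 4/64 = 53/64 = 0.828125.
Kraft's inequality requires Σ ≤ 1; here Σ = 0.828125 ≤ 1, so such a prefix code exists.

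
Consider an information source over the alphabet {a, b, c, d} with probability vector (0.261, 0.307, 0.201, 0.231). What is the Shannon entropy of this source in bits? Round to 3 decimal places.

1.982 bits

H = −Σ pᵢ log₂ pᵢ.
−0.261·log₂(0.261) = 0.5058
−0.307·log₂(0.307) = 0.5230
−0.201·log₂(0.201) = 0.4653
−0.231·log₂(0.231) = 0.4883
Sum ≈ 1.9824 → 1.982 bits.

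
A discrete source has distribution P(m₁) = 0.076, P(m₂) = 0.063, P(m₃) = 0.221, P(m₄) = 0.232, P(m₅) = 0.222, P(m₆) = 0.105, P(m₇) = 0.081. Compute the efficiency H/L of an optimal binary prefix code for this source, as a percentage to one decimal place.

Entropy H = −Σ p log₂ p ≈ 2.6213 bits.
Huffman merges: 63/1000+19/250→139/1000; 81/1000+21/200→93/500; 139/1000+93/500→13/40; 221/1000+111/500→443/1000; 29/125+13/40→557/1000; 443/1000+557/1000→1. L = 53/20 ≈ 2.6500.
Efficiency = H/L = 2.6213/2.6500 = 98.9%.

98.9%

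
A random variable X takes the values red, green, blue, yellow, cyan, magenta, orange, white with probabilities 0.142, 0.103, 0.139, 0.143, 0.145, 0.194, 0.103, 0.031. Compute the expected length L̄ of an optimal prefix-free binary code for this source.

Repeatedly combine the two least-probable nodes; the expected code length is the sum of the merged weights.
merge 31/1000 + 103/1000 → 67/500
merge 103/1000 + 67/500 → 237/1000
merge 139/1000 + 71/500 → 281/1000
merge 143/1000 + 29/200 → 36/125
merge 97/500 + 237/1000 → 431/1000
merge 281/1000 + 36/125 → 569/1000
merge 431/1000 + 569/1000 → 1
L = 67/500 + 237/1000 + 281/1000 + 36/125 + 431/1000 + 569/1000 + 1 = 147/50 = 2.94 bits/symbol.

2.94 bits/symbol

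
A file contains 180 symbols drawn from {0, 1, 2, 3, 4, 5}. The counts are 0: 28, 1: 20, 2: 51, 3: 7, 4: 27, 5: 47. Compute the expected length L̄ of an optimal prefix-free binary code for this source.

Probabilities are the counts divided by 180.
Repeatedly combine the two least-probable nodes; the expected code length is the sum of the merged weights.
merge 7/180 + 1/9 → 3/20
merge 3/20 + 3/20 → 3/10
merge 7/45 + 47/180 → 5/12
merge 17/60 + 3/10 → 7/12
merge 5/12 + 7/12 → 1
L = 3/20 + 3/10 + 5/12 + 7/12 + 1 = 49/20 = 2.45 bits/symbol.

2.45 bits/symbol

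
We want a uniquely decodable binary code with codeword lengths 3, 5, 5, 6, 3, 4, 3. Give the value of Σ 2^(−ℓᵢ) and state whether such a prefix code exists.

0.515625; yes

With common denominator 2^6 = 64: Σ 2^(−ℓᵢ) = 8/64 + 2/64 + 2/64 + 1/64 + 8/64 + 4/64 + 8/64 = 33/64 = 0.515625.
Kraft's inequality requires Σ ≤ 1; here Σ = 0.515625 ≤ 1, so such a prefix code exists.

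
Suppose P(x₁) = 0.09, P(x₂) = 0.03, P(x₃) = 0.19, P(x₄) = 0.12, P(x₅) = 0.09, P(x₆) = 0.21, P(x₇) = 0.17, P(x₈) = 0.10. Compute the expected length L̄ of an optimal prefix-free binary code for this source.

Repeatedly combine the two least-probable nodes; the expected code length is the sum of the merged weights.
merge 3/100 + 9/100 → 3/25
merge 9/100 + 1/10 → 19/100
merge 3/25 + 3/25 → 6/25
merge 17/100 + 19/100 → 9/25
merge 19/100 + 21/100 → 2/5
merge 6/25 + 9/25 → 3/5
merge 2/5 + 3/5 → 1
L = 3/25 + 19/100 + 6/25 + 9/25 + 2/5 + 3/5 + 1 = 291/100 = 2.91 bits/symbol.

2.91 bits/symbol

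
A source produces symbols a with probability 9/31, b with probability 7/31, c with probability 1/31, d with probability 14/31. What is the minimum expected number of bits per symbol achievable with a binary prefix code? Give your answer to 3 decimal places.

Repeatedly combine the two least-probable nodes; the expected code length is the sum of the merged weights.
merge 1/31 + 7/31 → 8/31
merge 8/31 + 9/31 → 17/31
merge 14/31 + 17/31 → 1
L = 8/31 + 17/31 + 1 = 56/31 ≈ 1.806 bits/symbol.

1.806 bits/symbol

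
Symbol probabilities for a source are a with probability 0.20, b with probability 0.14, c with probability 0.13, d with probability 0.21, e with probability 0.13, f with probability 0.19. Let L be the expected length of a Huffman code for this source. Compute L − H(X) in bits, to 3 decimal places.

Entropy H = −Σ p log₂ p ≈ 2.5548 bits.
Huffman merges: 13/100+13/100→13/50; 7/50+19/100→33/100; 1/5+21/100→41/100; 13/50+33/100→59/100; 41/100+59/100→1. L = 259/100 ≈ 2.5900.
L − H = 2.5900 − 2.5548 = 0.035 bits.

0.035 bits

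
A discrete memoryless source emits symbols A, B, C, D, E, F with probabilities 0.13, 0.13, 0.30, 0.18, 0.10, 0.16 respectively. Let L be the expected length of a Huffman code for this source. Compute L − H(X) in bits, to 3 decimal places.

0.033 bits

Entropy H = −Σ p log₂ p ≈ 2.4869 bits.
Huffman merges: 1/10+13/100→23/100; 13/100+4/25→29/100; 9/50+23/100→41/100; 29/100+3/10→59/100; 41/100+59/100→1. L = 63/25 ≈ 2.5200.
L − H = 2.5200 − 2.4869 = 0.033 bits.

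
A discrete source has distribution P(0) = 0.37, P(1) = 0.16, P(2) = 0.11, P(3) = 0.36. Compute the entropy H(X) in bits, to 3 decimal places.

1.835 bits

H = −Σ pᵢ log₂ pᵢ.
−0.37·log₂(0.37) = 0.5307
−0.16·log₂(0.16) = 0.4230
−0.11·log₂(0.11) = 0.3503
−0.36·log₂(0.36) = 0.5306
Sum ≈ 1.8346 → 1.835 bits.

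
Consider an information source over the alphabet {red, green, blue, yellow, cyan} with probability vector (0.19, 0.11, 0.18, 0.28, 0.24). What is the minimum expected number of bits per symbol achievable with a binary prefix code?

2.29 bits/symbol

Repeatedly combine the two least-probable nodes; the expected code length is the sum of the merged weights.
merge 11/100 + 9/50 → 29/100
merge 19/100 + 6/25 → 43/100
merge 7/25 + 29/100 → 57/100
merge 43/100 + 57/100 → 1
L = 29/100 + 43/100 + 57/100 + 1 = 229/100 = 2.29 bits/symbol.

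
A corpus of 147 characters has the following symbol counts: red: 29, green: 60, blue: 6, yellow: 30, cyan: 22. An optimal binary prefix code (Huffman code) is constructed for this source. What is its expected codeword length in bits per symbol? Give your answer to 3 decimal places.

Probabilities are the counts divided by 147.
Repeatedly combine the two least-probable nodes; the expected code length is the sum of the merged weights.
merge 2/49 + 22/147 → 4/21
merge 4/21 + 29/147 → 19/49
merge 10/49 + 19/49 → 29/49
merge 20/49 + 29/49 → 1
L = 4/21 + 19/49 + 29/49 + 1 = 319/147 ≈ 2.170 bits/symbol.

2.170 bits/symbol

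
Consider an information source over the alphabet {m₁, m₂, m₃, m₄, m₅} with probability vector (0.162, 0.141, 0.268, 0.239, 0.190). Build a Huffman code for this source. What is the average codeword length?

2.303 bits/symbol

Repeatedly combine the two least-probable nodes; the expected code length is the sum of the merged weights.
merge 141/1000 + 81/500 → 303/1000
merge 19/100 + 239/1000 → 429/1000
merge 67/250 + 303/1000 → 571/1000
merge 429/1000 + 571/1000 → 1
L = 303/1000 + 429/1000 + 571/1000 + 1 = 2303/1000 = 2.303 bits/symbol.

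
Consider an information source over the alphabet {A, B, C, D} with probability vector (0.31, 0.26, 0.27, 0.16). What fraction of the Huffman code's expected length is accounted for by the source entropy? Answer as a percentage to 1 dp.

98.1%

Entropy H = −Σ p log₂ p ≈ 1.9621 bits.
Huffman merges: 4/25+13/50→21/50; 27/100+31/100→29/50; 21/50+29/50→1. L = 2 ≈ 2.0000.
Efficiency = H/L = 1.9621/2.0000 = 98.1%.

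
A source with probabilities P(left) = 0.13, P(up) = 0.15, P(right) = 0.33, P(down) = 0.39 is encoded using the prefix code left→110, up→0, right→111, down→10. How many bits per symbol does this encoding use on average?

2.31 bits/symbol

L̄ = Σ pᵢ·ℓᵢ = 0.13·3 + 0.15·1 + 0.33·3 + 0.39·2 = 2.31 bits/symbol.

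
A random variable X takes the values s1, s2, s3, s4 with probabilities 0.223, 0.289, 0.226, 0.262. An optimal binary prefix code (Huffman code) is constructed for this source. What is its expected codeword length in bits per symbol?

Repeatedly combine the two least-probable nodes; the expected code length is the sum of the merged weights.
merge 223/1000 + 113/500 → 449/1000
merge 131/500 + 289/1000 → 551/1000
merge 449/1000 + 551/1000 → 1
L = 449/1000 + 551/1000 + 1 = 2 bits/symbol.

2 bits/symbol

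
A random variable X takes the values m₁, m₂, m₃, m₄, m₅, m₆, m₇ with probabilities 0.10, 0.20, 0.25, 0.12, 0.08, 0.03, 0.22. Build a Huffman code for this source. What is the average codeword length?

Repeatedly combine the two least-probable nodes; the expected code length is the sum of the merged weights.
merge 3/100 + 2/25 → 11/100
merge 1/10 + 11/100 → 21/100
merge 3/25 + 1/5 → 8/25
merge 21/100 + 11/50 → 43/100
merge 1/4 + 8/25 → 57/100
merge 43/100 + 57/100 → 1
L = 11/100 + 21/100 + 8/25 + 43/100 + 57/100 + 1 = 66/25 = 2.64 bits/symbol.

2.64 bits/symbol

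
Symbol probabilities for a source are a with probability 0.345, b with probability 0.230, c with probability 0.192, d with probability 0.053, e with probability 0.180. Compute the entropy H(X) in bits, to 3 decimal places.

2.144 bits

H = −Σ pᵢ log₂ pᵢ.
−0.345·log₂(0.345) = 0.5297
−0.230·log₂(0.230) = 0.4877
−0.192·log₂(0.192) = 0.4571
−0.053·log₂(0.053) = 0.2246
−0.180·log₂(0.180) = 0.4453
Sum ≈ 2.1444 → 2.144 bits.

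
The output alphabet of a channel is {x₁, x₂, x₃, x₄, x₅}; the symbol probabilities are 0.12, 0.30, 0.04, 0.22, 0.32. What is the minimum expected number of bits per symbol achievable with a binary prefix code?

Repeatedly combine the two least-probable nodes; the expected code length is the sum of the merged weights.
merge 1/25 + 3/25 → 4/25
merge 4/25 + 11/50 → 19/50
merge 3/10 + 8/25 → 31/50
merge 19/50 + 31/50 → 1
L = 4/25 + 19/50 + 31/50 + 1 = 54/25 = 2.16 bits/symbol.

2.16 bits/symbol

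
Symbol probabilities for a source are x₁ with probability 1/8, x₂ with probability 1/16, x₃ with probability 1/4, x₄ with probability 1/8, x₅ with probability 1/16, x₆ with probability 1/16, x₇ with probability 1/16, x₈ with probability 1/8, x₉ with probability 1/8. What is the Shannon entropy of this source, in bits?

Each probability is a power of 1/2, so log₂(1/p) is an integer.
H = Σ p·log₂(1/p) = 1/8·3 + 1/16·4 + 1/4·2 + 1/8·3 + 1/16·4 + 1/16·4 + 1/16·4 + 1/8·3 + 1/8·3 = 3 bits.

3 bits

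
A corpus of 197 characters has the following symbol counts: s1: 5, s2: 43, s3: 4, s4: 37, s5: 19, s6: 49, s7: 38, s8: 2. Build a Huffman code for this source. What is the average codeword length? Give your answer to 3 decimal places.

Probabilities are the counts divided by 197.
Repeatedly combine the two least-probable nodes; the expected code length is the sum of the merged weights.
merge 2/197 + 4/197 → 6/197
merge 5/197 + 6/197 → 11/197
merge 11/197 + 19/197 → 30/197
merge 30/197 + 37/197 → 67/197
merge 38/197 + 43/197 → 81/197
merge 49/197 + 67/197 → 116/197
merge 81/197 + 116/197 → 1
L = 6/197 + 11/197 + 30/197 + 67/197 + 81/197 + 116/197 + 1 = 508/197 ≈ 2.579 bits/symbol.

2.579 bits/symbol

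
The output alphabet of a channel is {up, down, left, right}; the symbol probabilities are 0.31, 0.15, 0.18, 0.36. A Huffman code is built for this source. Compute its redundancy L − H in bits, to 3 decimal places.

Entropy H = −Σ p log₂ p ≈ 1.9103 bits.
Huffman merges: 3/20+9/50→33/100; 31/100+33/100→16/25; 9/25+16/25→1. L = 197/100 ≈ 1.9700.
L − H = 1.9700 − 1.9103 = 0.060 bits.

0.060 bits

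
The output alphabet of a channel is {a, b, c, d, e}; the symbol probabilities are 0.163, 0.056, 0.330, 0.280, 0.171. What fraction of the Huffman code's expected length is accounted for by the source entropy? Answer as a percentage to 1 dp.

96.3%

Entropy H = −Σ p log₂ p ≈ 2.1372 bits.
Huffman merges: 7/125+163/1000→219/1000; 171/1000+219/1000→39/100; 7/25+33/100→61/100; 39/100+61/100→1. L = 2219/1000 ≈ 2.2190.
Efficiency = H/L = 2.1372/2.2190 = 96.3%.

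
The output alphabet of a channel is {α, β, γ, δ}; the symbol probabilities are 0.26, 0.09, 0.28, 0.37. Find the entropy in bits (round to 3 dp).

H = −Σ pᵢ log₂ pᵢ.
−0.26·log₂(0.26) = 0.5053
−0.09·log₂(0.09) = 0.3127
−0.28·log₂(0.28) = 0.5142
−0.37·log₂(0.37) = 0.5307
Sum ≈ 1.8629 → 1.863 bits.

1.863 bits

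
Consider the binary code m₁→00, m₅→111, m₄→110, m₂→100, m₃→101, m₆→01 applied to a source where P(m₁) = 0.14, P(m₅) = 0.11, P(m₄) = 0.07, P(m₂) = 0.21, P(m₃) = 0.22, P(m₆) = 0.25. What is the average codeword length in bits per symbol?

2.61 bits/symbol

L̄ = Σ pᵢ·ℓᵢ = 0.14·2 + 0.11·3 + 0.07·3 + 0.21·3 + 0.22·3 + 0.25·2 = 2.61 bits/symbol.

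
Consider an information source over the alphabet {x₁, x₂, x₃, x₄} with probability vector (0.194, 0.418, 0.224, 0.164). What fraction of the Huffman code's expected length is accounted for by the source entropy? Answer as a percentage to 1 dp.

Entropy H = −Σ p log₂ p ≈ 1.8962 bits.
Huffman merges: 41/250+97/500→179/500; 28/125+179/500→291/500; 209/500+291/500→1. L = 97/50 ≈ 1.9400.
Efficiency = H/L = 1.8962/1.9400 = 97.7%.

97.7%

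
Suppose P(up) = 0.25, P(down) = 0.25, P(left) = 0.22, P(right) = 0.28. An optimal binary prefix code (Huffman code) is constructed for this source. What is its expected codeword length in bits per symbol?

2 bits/symbol

Repeatedly combine the two least-probable nodes; the expected code length is the sum of the merged weights.
merge 11/50 + 1/4 → 47/100
merge 1/4 + 7/25 → 53/100
merge 47/100 + 53/100 → 1
L = 47/100 + 53/100 + 1 = 2 bits/symbol.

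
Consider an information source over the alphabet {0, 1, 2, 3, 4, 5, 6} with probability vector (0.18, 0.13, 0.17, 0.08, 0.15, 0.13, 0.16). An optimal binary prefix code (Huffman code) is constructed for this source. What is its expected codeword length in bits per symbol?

Repeatedly combine the two least-probable nodes; the expected code length is the sum of the merged weights.
merge 2/25 + 13/100 → 21/100
merge 13/100 + 3/20 → 7/25
merge 4/25 + 17/100 → 33/100
merge 9/50 + 21/100 → 39/100
merge 7/25 + 33/100 → 61/100
merge 39/100 + 61/100 → 1
L = 21/100 + 7/25 + 33/100 + 39/100 + 61/100 + 1 = 141/50 = 2.82 bits/symbol.

2.82 bits/symbol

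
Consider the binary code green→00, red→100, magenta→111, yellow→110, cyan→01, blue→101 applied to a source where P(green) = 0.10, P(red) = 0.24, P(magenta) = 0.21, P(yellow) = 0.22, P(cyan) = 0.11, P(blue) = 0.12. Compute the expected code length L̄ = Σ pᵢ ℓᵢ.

L̄ = Σ pᵢ·ℓᵢ = 0.10·2 + 0.24·3 + 0.21·3 + 0.22·3 + 0.11·2 + 0.12·3 = 2.79 bits/symbol.

2.79 bits/symbol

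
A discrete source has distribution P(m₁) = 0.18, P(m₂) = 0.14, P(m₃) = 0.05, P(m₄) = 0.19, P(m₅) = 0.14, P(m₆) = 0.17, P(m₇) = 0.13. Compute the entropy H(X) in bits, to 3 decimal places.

H = −Σ pᵢ log₂ pᵢ.
−0.18·log₂(0.18) = 0.4453
−0.14·log₂(0.14) = 0.3971
−0.05·log₂(0.05) = 0.2161
−0.19·log₂(0.19) = 0.4552
−0.14·log₂(0.14) = 0.3971
−0.17·log₂(0.17) = 0.4346
−0.13·log₂(0.13) = 0.3826
Sum ≈ 2.7281 → 2.728 bits.

2.728 bits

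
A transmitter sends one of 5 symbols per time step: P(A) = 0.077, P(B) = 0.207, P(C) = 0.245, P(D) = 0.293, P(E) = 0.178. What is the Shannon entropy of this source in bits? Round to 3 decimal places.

H = −Σ pᵢ log₂ pᵢ.
−0.077·log₂(0.077) = 0.2848
−0.207·log₂(0.207) = 0.4704
−0.245·log₂(0.245) = 0.4971
−0.293·log₂(0.293) = 0.5189
−0.178·log₂(0.178) = 0.4432
Sum ≈ 2.2145 → 2.214 bits.

2.214 bits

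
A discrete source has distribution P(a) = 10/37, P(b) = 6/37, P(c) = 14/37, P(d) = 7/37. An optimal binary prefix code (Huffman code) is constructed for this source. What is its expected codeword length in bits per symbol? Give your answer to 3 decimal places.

Repeatedly combine the two least-probable nodes; the expected code length is the sum of the merged weights.
merge 6/37 + 7/37 → 13/37
merge 10/37 + 13/37 → 23/37
merge 14/37 + 23/37 → 1
L = 13/37 + 23/37 + 1 = 73/37 ≈ 1.973 bits/symbol.

1.973 bits/symbol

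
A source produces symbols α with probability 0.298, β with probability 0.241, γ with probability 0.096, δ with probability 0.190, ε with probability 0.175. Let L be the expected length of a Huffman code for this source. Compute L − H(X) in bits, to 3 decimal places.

0.036 bits

Entropy H = −Σ p log₂ p ≈ 2.2351 bits.
Huffman merges: 12/125+7/40→271/1000; 19/100+241/1000→431/1000; 271/1000+149/500→569/1000; 431/1000+569/1000→1. L = 2271/1000 ≈ 2.2710.
L − H = 2.2710 − 2.2351 = 0.036 bits.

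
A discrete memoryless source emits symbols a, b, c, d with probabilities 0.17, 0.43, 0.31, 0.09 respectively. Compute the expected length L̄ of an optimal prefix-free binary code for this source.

Repeatedly combine the two least-probable nodes; the expected code length is the sum of the merged weights.
merge 9/100 + 17/100 → 13/50
merge 13/50 + 31/100 → 57/100
merge 43/100 + 57/100 → 1
L = 13/50 + 57/100 + 1 = 183/100 = 1.83 bits/symbol.

1.83 bits/symbol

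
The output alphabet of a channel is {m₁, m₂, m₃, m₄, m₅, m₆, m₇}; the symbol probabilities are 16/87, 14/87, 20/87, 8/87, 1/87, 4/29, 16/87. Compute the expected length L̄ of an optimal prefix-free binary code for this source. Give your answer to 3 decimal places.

Repeatedly combine the two least-probable nodes; the expected code length is the sum of the merged weights.
merge 1/87 + 8/87 → 3/29
merge 3/29 + 4/29 → 7/29
merge 14/87 + 16/87 → 10/29
merge 16/87 + 20/87 → 12/29
merge 7/29 + 10/29 → 17/29
merge 12/29 + 17/29 → 1
L = 3/29 + 7/29 + 10/29 + 12/29 + 17/29 + 1 = 78/29 ≈ 2.690 bits/symbol.

2.690 bits/symbol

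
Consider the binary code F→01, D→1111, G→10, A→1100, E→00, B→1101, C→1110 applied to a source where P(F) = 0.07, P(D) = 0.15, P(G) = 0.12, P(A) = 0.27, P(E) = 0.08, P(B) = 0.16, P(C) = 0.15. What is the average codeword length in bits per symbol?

3.46 bits/symbol

L̄ = Σ pᵢ·ℓᵢ = 0.07·2 + 0.15·4 + 0.12·2 + 0.27·4 + 0.08·2 + 0.16·4 + 0.15·4 = 3.46 bits/symbol.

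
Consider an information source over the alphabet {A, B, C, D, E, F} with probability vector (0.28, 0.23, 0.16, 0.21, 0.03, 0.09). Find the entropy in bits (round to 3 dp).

2.362 bits

H = −Σ pᵢ log₂ pᵢ.
−0.28·log₂(0.28) = 0.5142
−0.23·log₂(0.23) = 0.4877
−0.16·log₂(0.16) = 0.4230
−0.21·log₂(0.21) = 0.4728
−0.03·log₂(0.03) = 0.1518
−0.09·log₂(0.09) = 0.3127
Sum ≈ 2.3621 → 2.362 bits.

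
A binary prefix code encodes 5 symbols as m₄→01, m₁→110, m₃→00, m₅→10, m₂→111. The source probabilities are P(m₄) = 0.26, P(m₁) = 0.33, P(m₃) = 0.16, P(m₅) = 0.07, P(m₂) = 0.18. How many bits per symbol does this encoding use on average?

2.51 bits/symbol

L̄ = Σ pᵢ·ℓᵢ = 0.26·2 + 0.33·3 + 0.16·2 + 0.07·2 + 0.18·3 = 2.51 bits/symbol.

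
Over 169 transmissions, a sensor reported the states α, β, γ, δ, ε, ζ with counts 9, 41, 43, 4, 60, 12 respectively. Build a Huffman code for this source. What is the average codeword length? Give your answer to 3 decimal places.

Probabilities are the counts divided by 169.
Repeatedly combine the two least-probable nodes; the expected code length is the sum of the merged weights.
merge 4/169 + 9/169 → 1/13
merge 12/169 + 1/13 → 25/169
merge 25/169 + 41/169 → 66/169
merge 43/169 + 60/169 → 103/169
merge 66/169 + 103/169 → 1
L = 1/13 + 25/169 + 66/169 + 103/169 + 1 = 376/169 ≈ 2.225 bits/symbol.

2.225 bits/symbol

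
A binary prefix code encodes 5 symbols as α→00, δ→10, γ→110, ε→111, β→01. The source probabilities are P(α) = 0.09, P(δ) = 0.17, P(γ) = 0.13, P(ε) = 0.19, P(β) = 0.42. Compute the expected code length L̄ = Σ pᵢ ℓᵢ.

2.32 bits/symbol

L̄ = Σ pᵢ·ℓᵢ = 0.09·2 + 0.17·2 + 0.13·3 + 0.19·3 + 0.42·2 = 2.32 bits/symbol.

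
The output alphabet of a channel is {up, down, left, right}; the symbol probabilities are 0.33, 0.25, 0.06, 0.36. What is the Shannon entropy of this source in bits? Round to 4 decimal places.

1.8020 bits

H = −Σ pᵢ log₂ pᵢ.
−0.33·log₂(0.33) = 0.5278
−0.25·log₂(0.25) = 0.5000
−0.06·log₂(0.06) = 0.2435
−0.36·log₂(0.36) = 0.5306
Sum ≈ 1.8020 → 1.8020 bits.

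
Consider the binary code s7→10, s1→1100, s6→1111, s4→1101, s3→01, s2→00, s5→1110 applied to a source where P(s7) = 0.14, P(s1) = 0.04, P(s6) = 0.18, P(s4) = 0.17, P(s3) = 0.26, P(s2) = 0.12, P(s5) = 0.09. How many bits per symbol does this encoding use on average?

2.96 bits/symbol

L̄ = Σ pᵢ·ℓᵢ = 0.14·2 + 0.04·4 + 0.18·4 + 0.17·4 + 0.26·2 + 0.12·2 + 0.09·4 = 2.96 bits/symbol.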